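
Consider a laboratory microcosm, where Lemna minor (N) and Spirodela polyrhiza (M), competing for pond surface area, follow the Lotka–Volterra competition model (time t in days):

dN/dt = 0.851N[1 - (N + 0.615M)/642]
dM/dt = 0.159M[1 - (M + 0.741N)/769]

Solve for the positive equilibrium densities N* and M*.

Setting both brackets to zero gives the nullclines N + 0.615M = 642 and 0.741N + M = 769.
Substituting M = 769 - 0.741N into the first: N(1 - 0.615·0.741) = 642 - 0.615·769.
So N* = 169/0.544 = 311, and then M* = 769 - 0.741·311 = 539.

N* ≈ 311, M* ≈ 539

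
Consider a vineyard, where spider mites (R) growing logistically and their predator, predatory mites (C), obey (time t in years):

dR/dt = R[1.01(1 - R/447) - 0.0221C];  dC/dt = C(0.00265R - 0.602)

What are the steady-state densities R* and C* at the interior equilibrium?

R* ≈ 227, C* ≈ 22.5

From dC/dt = 0 with C > 0: 0.00265R* = 0.602, so R* = 227.
Substitute into dR/dt = 0: 1.01(1 - 227/447) = 0.0221C*.
The bracket is 0.492, giving C* = 0.497/0.0221 = 22.5.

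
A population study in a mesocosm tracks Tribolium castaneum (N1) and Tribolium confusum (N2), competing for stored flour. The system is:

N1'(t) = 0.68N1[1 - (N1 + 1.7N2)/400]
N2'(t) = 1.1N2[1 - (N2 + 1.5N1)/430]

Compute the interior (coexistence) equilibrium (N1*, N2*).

N1* ≈ 214, N2* ≈ 110

Setting both brackets to zero gives the nullclines N1 + 1.7N2 = 400 and 1.5N1 + N2 = 430.
Substituting N2 = 430 - 1.5N1 into the first: N1(1 - 1.7·1.5) = 400 - 1.7·430.
So N1* = -331/-1.55 = 214, and then N2* = 430 - 1.5·214 = 110.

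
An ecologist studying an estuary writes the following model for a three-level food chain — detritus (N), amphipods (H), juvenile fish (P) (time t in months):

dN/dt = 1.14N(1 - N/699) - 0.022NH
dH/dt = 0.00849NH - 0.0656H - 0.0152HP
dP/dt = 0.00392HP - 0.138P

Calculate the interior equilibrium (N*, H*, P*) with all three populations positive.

N* ≈ 224, H* ≈ 35.2, P* ≈ 121

From dP/dt = 0: 0.00392H* = 0.138, so H* = 35.2.
From dN/dt = 0: 1.14(1 - N*/699) = 0.022·35.2, giving N* = 699·(1 - 0.679) = 224.
From dH/dt = 0: 0.00849·224 - 0.0656 = 0.0152P*, so P* = 1.84/0.0152 = 121.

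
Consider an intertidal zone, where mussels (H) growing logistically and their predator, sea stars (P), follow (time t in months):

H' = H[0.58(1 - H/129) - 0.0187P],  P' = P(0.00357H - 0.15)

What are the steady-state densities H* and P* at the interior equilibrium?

From dP/dt = 0 with P > 0: 0.00357H* = 0.15, so H* = 42.
Substitute into dH/dt = 0: 0.58(1 - 42/129) = 0.0187P*.
The bracket is 0.674, giving P* = 0.391/0.0187 = 20.9.

H* ≈ 42, P* ≈ 20.9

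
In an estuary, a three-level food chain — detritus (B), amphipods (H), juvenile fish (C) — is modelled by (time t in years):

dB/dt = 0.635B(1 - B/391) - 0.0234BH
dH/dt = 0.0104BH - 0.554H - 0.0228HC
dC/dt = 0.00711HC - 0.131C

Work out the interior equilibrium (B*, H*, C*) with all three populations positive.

B* ≈ 126, H* ≈ 18.4, C* ≈ 33

From dC/dt = 0: 0.00711H* = 0.131, so H* = 18.4.
From dB/dt = 0: 0.635(1 - B*/391) = 0.0234·18.4, giving B* = 391·(1 - 0.679) = 126.
From dH/dt = 0: 0.0104·126 - 0.554 = 0.0228C*, so C* = 0.751/0.0228 = 33.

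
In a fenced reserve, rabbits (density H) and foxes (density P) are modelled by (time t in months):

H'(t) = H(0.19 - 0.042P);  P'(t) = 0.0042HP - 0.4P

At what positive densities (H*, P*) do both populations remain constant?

H* ≈ 95.2, P* ≈ 4.52

Set dP/dt = 0 with P > 0: 0.0042H - 0.4 = 0, so H* = 0.4/0.0042 = 95.2.
Set dH/dt = 0 with H > 0: 0.19 - 0.042P = 0, so P* = 0.19/0.042 = 4.52.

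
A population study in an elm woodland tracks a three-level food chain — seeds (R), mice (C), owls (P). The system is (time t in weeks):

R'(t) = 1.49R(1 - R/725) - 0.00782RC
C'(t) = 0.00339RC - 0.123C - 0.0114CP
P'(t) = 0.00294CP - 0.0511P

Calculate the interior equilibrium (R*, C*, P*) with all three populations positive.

From dP/dt = 0: 0.00294C* = 0.0511, so C* = 17.4.
From dR/dt = 0: 1.49(1 - R*/725) = 0.00782·17.4, giving R* = 725·(1 - 0.0912) = 659.
From dC/dt = 0: 0.00339·659 - 0.123 = 0.0114P*, so P* = 2.11/0.0114 = 185.

R* ≈ 659, C* ≈ 17.4, P* ≈ 185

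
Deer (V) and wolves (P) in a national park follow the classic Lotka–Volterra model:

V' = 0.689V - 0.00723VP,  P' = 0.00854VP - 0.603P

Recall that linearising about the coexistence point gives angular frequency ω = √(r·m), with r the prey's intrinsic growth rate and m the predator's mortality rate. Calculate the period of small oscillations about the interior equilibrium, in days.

T ≈ 9.75 days

Here r = 0.689 and m = 0.603, so r·m = 0.415.
ω = √0.415 = 0.645 per day, hence T = 2π/ω ≈ 9.75 days.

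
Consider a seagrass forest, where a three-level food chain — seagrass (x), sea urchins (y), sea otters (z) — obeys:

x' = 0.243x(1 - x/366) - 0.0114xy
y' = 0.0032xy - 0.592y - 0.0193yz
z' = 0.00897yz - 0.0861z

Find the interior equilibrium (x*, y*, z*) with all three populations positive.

From dz/dt = 0: 0.00897y* = 0.0861, so y* = 9.6.
From dx/dt = 0: 0.243(1 - x*/366) = 0.0114·9.6, giving x* = 366·(1 - 0.45) = 201.
From dy/dt = 0: 0.0032·201 - 0.592 = 0.0193z*, so z* = 0.0518/0.0193 = 2.68.

x* ≈ 201, y* ≈ 9.6, z* ≈ 2.68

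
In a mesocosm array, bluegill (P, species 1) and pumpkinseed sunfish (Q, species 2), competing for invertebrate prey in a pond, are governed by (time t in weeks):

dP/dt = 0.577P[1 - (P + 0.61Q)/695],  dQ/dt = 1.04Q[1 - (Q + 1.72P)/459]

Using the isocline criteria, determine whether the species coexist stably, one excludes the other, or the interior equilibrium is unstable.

Compare the nullcline intercepts: K1/α12 = 695/0.61 = 1140 > K2 = 459; K2/α21 = 459/1.72 = 267 < K1 = 695.
Since the inequalities point opposite ways, species 1 can invade but species 2 cannot.

species 1 excludes species 2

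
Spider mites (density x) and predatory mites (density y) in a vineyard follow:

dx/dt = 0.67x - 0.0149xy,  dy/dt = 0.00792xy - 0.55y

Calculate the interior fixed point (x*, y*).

Set dy/dt = 0 with y > 0: 0.00792x - 0.55 = 0, so x* = 0.55/0.00792 = 69.4.
Set dx/dt = 0 with x > 0: 0.67 - 0.0149y = 0, so y* = 0.67/0.0149 = 45.

x* ≈ 69.4, y* ≈ 45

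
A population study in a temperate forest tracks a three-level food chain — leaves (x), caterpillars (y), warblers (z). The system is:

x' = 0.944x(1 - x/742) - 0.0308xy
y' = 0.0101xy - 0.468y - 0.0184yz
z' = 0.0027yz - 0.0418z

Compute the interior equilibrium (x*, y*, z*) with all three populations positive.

x* ≈ 367, y* ≈ 15.5, z* ≈ 176

From dz/dt = 0: 0.0027y* = 0.0418, so y* = 15.5.
From dx/dt = 0: 0.944(1 - x*/742) = 0.0308·15.5, giving x* = 742·(1 - 0.505) = 367.
From dy/dt = 0: 0.0101·367 - 0.468 = 0.0184z*, so z* = 3.24/0.0184 = 176.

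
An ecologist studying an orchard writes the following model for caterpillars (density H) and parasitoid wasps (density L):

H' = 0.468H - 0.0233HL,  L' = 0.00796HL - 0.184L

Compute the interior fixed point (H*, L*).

Set dL/dt = 0 with L > 0: 0.00796H - 0.184 = 0, so H* = 0.184/0.00796 = 23.1.
Set dH/dt = 0 with H > 0: 0.468 - 0.0233L = 0, so L* = 0.468/0.0233 = 20.1.

H* ≈ 23.1, L* ≈ 20.1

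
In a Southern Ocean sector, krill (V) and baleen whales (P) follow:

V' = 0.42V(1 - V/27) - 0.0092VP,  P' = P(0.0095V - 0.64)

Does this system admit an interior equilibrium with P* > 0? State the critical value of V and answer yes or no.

The predator equation gives dP/dt > 0 only when V > 0.64/0.0095 = 67.4.
Without the predator, V → K = 27. Since 27 < 67.4, the predator cannot invade.

Threshold V = 67.4; K < 67.4, so no, the predator goes extinct.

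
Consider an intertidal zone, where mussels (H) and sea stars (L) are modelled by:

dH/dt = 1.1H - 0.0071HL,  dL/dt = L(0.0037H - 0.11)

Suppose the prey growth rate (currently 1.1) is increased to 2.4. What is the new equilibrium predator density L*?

At the interior fixed point, setting dH/dt = 0 with H > 0 fixes L* = (prey growth rate)/(HL coefficient) — independent of the other coefficients.
With the change, L* = 2.4/0.0071 = 338; it rises from 155.

L* ≈ 338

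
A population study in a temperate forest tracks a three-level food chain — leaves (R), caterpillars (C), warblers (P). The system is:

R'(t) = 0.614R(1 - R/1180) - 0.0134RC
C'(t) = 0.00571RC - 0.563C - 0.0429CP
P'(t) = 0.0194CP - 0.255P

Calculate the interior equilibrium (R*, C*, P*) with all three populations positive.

From dP/dt = 0: 0.0194C* = 0.255, so C* = 13.1.
From dR/dt = 0: 0.614(1 - R*/1180) = 0.0134·13.1, giving R* = 1180·(1 - 0.287) = 842.
From dC/dt = 0: 0.00571·842 - 0.563 = 0.0429P*, so P* = 4.24/0.0429 = 98.9.

R* ≈ 842, C* ≈ 13.1, P* ≈ 98.9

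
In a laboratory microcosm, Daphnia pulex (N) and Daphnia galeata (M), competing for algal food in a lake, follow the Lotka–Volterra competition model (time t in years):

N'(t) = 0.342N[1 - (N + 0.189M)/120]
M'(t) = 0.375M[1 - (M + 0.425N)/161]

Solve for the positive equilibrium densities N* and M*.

Setting both brackets to zero gives the nullclines N + 0.189M = 120 and 0.425N + M = 161.
Substituting M = 161 - 0.425N into the first: N(1 - 0.189·0.425) = 120 - 0.189·161.
So N* = 89.6/0.92 = 97.4, and then M* = 161 - 0.425·97.4 = 120.

N* ≈ 97.4, M* ≈ 120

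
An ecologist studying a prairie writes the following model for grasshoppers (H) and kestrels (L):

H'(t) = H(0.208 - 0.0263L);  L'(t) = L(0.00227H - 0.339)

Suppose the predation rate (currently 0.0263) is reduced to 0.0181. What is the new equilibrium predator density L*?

L* ≈ 11.5

At the interior fixed point, setting dH/dt = 0 with H > 0 fixes L* = (prey growth rate)/(HL coefficient) — independent of the other coefficients.
With the change, L* = 0.208/0.0181 = 11.5; it rises from 7.91.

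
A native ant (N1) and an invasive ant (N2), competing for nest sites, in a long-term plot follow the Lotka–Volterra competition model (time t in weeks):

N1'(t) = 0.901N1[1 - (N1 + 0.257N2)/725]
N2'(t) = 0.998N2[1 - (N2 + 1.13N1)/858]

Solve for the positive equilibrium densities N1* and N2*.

N1* ≈ 711, N2* ≈ 54.6

Setting both brackets to zero gives the nullclines N1 + 0.257N2 = 725 and 1.13N1 + N2 = 858.
Substituting N2 = 858 - 1.13N1 into the first: N1(1 - 0.257·1.13) = 725 - 0.257·858.
So N1* = 504/0.71 = 711, and then N2* = 858 - 1.13·711 = 54.6.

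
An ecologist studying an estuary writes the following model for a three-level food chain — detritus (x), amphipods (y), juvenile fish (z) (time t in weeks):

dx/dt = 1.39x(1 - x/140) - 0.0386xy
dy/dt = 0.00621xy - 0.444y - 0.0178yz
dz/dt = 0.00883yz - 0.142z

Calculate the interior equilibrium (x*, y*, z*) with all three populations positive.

x* ≈ 77.5, y* ≈ 16.1, z* ≈ 2.09

From dz/dt = 0: 0.00883y* = 0.142, so y* = 16.1.
From dx/dt = 0: 1.39(1 - x*/140) = 0.0386·16.1, giving x* = 140·(1 - 0.447) = 77.5.
From dy/dt = 0: 0.00621·77.5 - 0.444 = 0.0178z*, so z* = 0.0371/0.0178 = 2.09.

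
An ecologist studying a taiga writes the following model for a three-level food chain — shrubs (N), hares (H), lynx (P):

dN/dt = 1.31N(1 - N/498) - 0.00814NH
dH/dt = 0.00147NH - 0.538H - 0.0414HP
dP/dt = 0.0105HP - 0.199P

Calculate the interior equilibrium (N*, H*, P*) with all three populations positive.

N* ≈ 439, H* ≈ 19, P* ≈ 2.61

From dP/dt = 0: 0.0105H* = 0.199, so H* = 19.
From dN/dt = 0: 1.31(1 - N*/498) = 0.00814·19, giving N* = 498·(1 - 0.118) = 439.
From dH/dt = 0: 0.00147·439 - 0.538 = 0.0414P*, so P* = 0.108/0.0414 = 2.61.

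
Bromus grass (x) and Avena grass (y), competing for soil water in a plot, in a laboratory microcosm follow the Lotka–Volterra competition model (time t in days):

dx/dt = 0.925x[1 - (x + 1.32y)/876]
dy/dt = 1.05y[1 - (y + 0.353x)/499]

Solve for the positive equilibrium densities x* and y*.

x* ≈ 407, y* ≈ 355

Setting both brackets to zero gives the nullclines x + 1.32y = 876 and 0.353x + y = 499.
Substituting y = 499 - 0.353x into the first: x(1 - 1.32·0.353) = 876 - 1.32·499.
So x* = 217/0.534 = 407, and then y* = 499 - 0.353·407 = 355.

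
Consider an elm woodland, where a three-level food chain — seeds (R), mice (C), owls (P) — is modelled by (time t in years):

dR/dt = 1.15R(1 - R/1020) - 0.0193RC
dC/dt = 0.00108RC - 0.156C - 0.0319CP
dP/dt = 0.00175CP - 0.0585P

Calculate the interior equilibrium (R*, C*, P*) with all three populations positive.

From dP/dt = 0: 0.00175C* = 0.0585, so C* = 33.4.
From dR/dt = 0: 1.15(1 - R*/1020) = 0.0193·33.4, giving R* = 1020·(1 - 0.561) = 448.
From dC/dt = 0: 0.00108·448 - 0.156 = 0.0319P*, so P* = 0.328/0.0319 = 10.3.

R* ≈ 448, C* ≈ 33.4, P* ≈ 10.3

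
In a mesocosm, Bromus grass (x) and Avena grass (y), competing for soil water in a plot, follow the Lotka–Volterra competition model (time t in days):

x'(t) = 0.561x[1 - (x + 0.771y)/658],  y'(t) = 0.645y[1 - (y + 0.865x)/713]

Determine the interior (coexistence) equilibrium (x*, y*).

Setting both brackets to zero gives the nullclines x + 0.771y = 658 and 0.865x + y = 713.
Substituting y = 713 - 0.865x into the first: x(1 - 0.771·0.865) = 658 - 0.771·713.
So x* = 108/0.333 = 325, and then y* = 713 - 0.865·325 = 432.

x* ≈ 325, y* ≈ 432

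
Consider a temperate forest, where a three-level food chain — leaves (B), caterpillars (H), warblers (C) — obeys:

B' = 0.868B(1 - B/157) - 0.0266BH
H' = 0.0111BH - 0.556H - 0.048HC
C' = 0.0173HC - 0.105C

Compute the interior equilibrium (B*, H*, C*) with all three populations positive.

From dC/dt = 0: 0.0173H* = 0.105, so H* = 6.07.
From dB/dt = 0: 0.868(1 - B*/157) = 0.0266·6.07, giving B* = 157·(1 - 0.186) = 128.
From dH/dt = 0: 0.0111·128 - 0.556 = 0.048C*, so C* = 0.863/0.048 = 18.

B* ≈ 128, H* ≈ 6.07, C* ≈ 18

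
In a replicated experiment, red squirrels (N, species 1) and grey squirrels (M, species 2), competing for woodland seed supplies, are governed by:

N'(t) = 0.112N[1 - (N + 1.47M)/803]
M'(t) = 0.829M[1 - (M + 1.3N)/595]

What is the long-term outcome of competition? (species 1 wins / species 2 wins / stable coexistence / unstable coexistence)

Compare the nullcline intercepts: K1/α12 = 803/1.47 = 546 < K2 = 595; K2/α21 = 595/1.3 = 458 < K1 = 803.
Since both are reversed, neither can invade when rare; the interior point is a saddle.

unstable coexistence (outcome depends on initial conditions)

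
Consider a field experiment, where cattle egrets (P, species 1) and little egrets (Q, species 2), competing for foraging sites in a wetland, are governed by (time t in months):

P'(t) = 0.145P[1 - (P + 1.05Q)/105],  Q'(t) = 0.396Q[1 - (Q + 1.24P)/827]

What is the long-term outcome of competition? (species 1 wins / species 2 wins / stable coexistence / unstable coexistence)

species 2 excludes species 1

Compare the nullcline intercepts: K1/α12 = 105/1.05 = 100 < K2 = 827; K2/α21 = 827/1.24 = 667 > K1 = 105.
Since the inequalities point opposite ways, species 2 can invade but species 1 cannot.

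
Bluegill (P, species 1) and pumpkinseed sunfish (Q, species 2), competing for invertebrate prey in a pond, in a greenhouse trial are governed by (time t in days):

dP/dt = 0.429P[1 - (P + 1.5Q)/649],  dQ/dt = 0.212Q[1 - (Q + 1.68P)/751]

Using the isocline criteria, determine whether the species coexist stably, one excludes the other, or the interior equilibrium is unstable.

unstable coexistence (outcome depends on initial conditions)

Compare the nullcline intercepts: K1/α12 = 649/1.5 = 433 < K2 = 751; K2/α21 = 751/1.68 = 447 < K1 = 649.
Since both are reversed, neither can invade when rare; the interior point is a saddle.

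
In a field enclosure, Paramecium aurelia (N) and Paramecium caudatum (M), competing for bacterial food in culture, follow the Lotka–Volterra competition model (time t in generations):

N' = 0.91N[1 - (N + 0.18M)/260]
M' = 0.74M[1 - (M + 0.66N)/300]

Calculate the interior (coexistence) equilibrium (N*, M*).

Setting both brackets to zero gives the nullclines N + 0.18M = 260 and 0.66N + M = 300.
Substituting M = 300 - 0.66N into the first: N(1 - 0.18·0.66) = 260 - 0.18·300.
So N* = 206/0.881 = 234, and then M* = 300 - 0.66·234 = 146.

N* ≈ 234, M* ≈ 146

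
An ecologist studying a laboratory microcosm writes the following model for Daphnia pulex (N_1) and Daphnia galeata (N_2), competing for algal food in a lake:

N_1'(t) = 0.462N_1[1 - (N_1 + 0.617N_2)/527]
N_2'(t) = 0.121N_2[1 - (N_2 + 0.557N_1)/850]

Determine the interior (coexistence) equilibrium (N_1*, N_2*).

Setting both brackets to zero gives the nullclines N_1 + 0.617N_2 = 527 and 0.557N_1 + N_2 = 850.
Substituting N_2 = 850 - 0.557N_1 into the first: N_1(1 - 0.617·0.557) = 527 - 0.617·850.
So N_1* = 2.55/0.656 = 3.89, and then N_2* = 850 - 0.557·3.89 = 848.

N_1* ≈ 3.89, N_2* ≈ 848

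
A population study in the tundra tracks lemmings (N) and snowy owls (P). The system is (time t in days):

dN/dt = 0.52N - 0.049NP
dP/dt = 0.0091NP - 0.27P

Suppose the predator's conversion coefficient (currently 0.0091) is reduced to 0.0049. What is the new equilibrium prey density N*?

N* ≈ 55.1

At the interior fixed point, setting dP/dt = 0 with P > 0 fixes N* = (predator death rate)/(NP coefficient) — independent of the other coefficients.
With the change, N* = 0.27/0.0049 = 55.1; it rises from 29.7.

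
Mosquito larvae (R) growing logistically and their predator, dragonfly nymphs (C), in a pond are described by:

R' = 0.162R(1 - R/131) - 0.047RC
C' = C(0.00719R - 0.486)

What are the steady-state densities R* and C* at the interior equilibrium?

From dC/dt = 0 with C > 0: 0.00719R* = 0.486, so R* = 67.6.
Substitute into dR/dt = 0: 0.162(1 - 67.6/131) = 0.047C*.
The bracket is 0.484, giving C* = 0.0784/0.047 = 1.67.

R* ≈ 67.6, C* ≈ 1.67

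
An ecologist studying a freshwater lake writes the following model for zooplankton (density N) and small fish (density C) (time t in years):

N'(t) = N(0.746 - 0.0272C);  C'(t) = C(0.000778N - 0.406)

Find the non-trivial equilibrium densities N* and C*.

Set dC/dt = 0 with C > 0: 0.000778N - 0.406 = 0, so N* = 0.406/0.000778 = 522.
Set dN/dt = 0 with N > 0: 0.746 - 0.0272C = 0, so C* = 0.746/0.0272 = 27.4.

N* ≈ 522, C* ≈ 27.4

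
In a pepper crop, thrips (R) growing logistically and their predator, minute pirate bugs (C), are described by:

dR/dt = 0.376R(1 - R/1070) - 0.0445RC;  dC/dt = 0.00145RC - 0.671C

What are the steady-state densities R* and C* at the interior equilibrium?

From dC/dt = 0 with C > 0: 0.00145R* = 0.671, so R* = 463.
Substitute into dR/dt = 0: 0.376(1 - 463/1070) = 0.0445C*.
The bracket is 0.568, giving C* = 0.213/0.0445 = 4.8.

R* ≈ 463, C* ≈ 4.8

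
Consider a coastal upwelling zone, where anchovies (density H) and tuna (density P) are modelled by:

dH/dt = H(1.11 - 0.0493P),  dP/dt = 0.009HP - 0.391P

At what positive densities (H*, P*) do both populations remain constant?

H* ≈ 43.4, P* ≈ 22.5

Set dP/dt = 0 with P > 0: 0.009H - 0.391 = 0, so H* = 0.391/0.009 = 43.4.
Set dH/dt = 0 with H > 0: 1.11 - 0.0493P = 0, so P* = 1.11/0.0493 = 22.5.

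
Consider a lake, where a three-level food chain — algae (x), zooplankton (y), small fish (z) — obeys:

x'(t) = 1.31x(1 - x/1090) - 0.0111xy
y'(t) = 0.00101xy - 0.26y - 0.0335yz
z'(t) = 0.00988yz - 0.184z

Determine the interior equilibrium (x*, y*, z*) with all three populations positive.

x* ≈ 918, y* ≈ 18.6, z* ≈ 19.9

From dz/dt = 0: 0.00988y* = 0.184, so y* = 18.6.
From dx/dt = 0: 1.31(1 - x*/1090) = 0.0111·18.6, giving x* = 1090·(1 - 0.158) = 918.
From dy/dt = 0: 0.00101·918 - 0.26 = 0.0335z*, so z* = 0.667/0.0335 = 19.9.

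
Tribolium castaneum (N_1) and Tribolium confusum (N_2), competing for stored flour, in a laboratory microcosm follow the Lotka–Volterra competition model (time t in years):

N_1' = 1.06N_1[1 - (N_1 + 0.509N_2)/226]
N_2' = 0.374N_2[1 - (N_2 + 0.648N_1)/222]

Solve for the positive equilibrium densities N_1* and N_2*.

N_1* ≈ 169, N_2* ≈ 113

Setting both brackets to zero gives the nullclines N_1 + 0.509N_2 = 226 and 0.648N_1 + N_2 = 222.
Substituting N_2 = 222 - 0.648N_1 into the first: N_1(1 - 0.509·0.648) = 226 - 0.509·222.
So N_1* = 113/0.67 = 169, and then N_2* = 222 - 0.648·169 = 113.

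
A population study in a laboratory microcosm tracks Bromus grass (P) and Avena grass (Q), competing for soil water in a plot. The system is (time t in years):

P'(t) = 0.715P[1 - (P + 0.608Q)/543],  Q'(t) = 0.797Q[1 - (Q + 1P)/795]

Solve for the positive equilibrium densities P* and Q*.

Setting both brackets to zero gives the nullclines P + 0.608Q = 543 and 1P + Q = 795.
Substituting Q = 795 - 1P into the first: P(1 - 0.608·1) = 543 - 0.608·795.
So P* = 59.6/0.392 = 152, and then Q* = 795 - 1·152 = 643.

P* ≈ 152, Q* ≈ 643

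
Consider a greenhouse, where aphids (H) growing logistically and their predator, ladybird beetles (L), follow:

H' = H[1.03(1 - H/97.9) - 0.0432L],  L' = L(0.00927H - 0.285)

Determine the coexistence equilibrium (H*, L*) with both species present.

H* ≈ 30.7, L* ≈ 16.4

From dL/dt = 0 with L > 0: 0.00927H* = 0.285, so H* = 30.7.
Substitute into dH/dt = 0: 1.03(1 - 30.7/97.9) = 0.0432L*.
The bracket is 0.686, giving L* = 0.707/0.0432 = 16.4.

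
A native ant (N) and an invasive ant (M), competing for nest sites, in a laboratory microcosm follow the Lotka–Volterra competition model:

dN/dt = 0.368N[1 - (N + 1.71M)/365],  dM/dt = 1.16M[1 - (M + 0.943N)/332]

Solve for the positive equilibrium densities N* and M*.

Setting both brackets to zero gives the nullclines N + 1.71M = 365 and 0.943N + M = 332.
Substituting M = 332 - 0.943N into the first: N(1 - 1.71·0.943) = 365 - 1.71·332.
So N* = -203/-0.613 = 331, and then M* = 332 - 0.943·331 = 19.9.

N* ≈ 331, M* ≈ 19.9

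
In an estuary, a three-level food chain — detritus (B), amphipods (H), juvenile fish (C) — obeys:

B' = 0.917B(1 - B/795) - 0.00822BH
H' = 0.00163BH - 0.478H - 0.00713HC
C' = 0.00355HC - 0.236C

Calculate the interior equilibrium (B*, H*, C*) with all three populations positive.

From dC/dt = 0: 0.00355H* = 0.236, so H* = 66.5.
From dB/dt = 0: 0.917(1 - B*/795) = 0.00822·66.5, giving B* = 795·(1 - 0.596) = 321.
From dH/dt = 0: 0.00163·321 - 0.478 = 0.00713C*, so C* = 0.0456/0.00713 = 6.4.

B* ≈ 321, H* ≈ 66.5, C* ≈ 6.4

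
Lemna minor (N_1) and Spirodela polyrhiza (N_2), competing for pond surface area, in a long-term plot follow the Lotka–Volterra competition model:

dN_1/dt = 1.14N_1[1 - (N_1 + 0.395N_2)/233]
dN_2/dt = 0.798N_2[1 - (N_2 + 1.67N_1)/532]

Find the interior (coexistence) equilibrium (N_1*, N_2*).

Setting both brackets to zero gives the nullclines N_1 + 0.395N_2 = 233 and 1.67N_1 + N_2 = 532.
Substituting N_2 = 532 - 1.67N_1 into the first: N_1(1 - 0.395·1.67) = 233 - 0.395·532.
So N_1* = 22.9/0.34 = 67.2, and then N_2* = 532 - 1.67·67.2 = 420.

N_1* ≈ 67.2, N_2* ≈ 420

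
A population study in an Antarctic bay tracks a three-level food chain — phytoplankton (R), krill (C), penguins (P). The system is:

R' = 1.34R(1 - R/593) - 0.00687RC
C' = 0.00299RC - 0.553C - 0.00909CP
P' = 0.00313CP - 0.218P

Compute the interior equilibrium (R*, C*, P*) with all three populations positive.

From dP/dt = 0: 0.00313C* = 0.218, so C* = 69.6.
From dR/dt = 0: 1.34(1 - R*/593) = 0.00687·69.6, giving R* = 593·(1 - 0.357) = 381.
From dC/dt = 0: 0.00299·381 - 0.553 = 0.00909P*, so P* = 0.587/0.00909 = 64.6.

R* ≈ 381, C* ≈ 69.6, P* ≈ 64.6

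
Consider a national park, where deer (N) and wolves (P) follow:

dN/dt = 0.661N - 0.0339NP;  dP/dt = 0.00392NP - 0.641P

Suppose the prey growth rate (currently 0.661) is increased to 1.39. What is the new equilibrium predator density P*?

P* ≈ 41

At the interior fixed point, setting dN/dt = 0 with N > 0 fixes P* = (prey growth rate)/(NP coefficient) — independent of the other coefficients.
With the change, P* = 1.39/0.0339 = 41; it rises from 19.5.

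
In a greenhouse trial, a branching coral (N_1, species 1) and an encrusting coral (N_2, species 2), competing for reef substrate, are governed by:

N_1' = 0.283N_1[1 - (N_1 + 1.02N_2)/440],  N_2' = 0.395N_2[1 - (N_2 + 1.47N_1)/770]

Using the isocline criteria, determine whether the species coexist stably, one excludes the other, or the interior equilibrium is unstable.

Compare the nullcline intercepts: K1/α12 = 440/1.02 = 431 < K2 = 770; K2/α21 = 770/1.47 = 524 > K1 = 440.
Since the inequalities point opposite ways, species 2 can invade but species 1 cannot.

species 2 excludes species 1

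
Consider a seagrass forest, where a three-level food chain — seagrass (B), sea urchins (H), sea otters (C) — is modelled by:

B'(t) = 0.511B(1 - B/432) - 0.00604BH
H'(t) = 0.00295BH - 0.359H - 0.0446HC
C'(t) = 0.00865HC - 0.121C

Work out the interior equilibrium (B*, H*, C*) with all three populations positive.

B* ≈ 361, H* ≈ 14, C* ≈ 15.8

From dC/dt = 0: 0.00865H* = 0.121, so H* = 14.
From dB/dt = 0: 0.511(1 - B*/432) = 0.00604·14, giving B* = 432·(1 - 0.165) = 361.
From dH/dt = 0: 0.00295·361 - 0.359 = 0.0446C*, so C* = 0.705/0.0446 = 15.8.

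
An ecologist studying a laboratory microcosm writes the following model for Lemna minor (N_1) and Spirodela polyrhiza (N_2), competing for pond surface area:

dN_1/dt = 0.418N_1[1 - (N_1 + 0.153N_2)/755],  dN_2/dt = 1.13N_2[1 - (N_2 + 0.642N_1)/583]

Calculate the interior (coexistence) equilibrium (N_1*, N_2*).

N_1* ≈ 738, N_2* ≈ 109

Setting both brackets to zero gives the nullclines N_1 + 0.153N_2 = 755 and 0.642N_1 + N_2 = 583.
Substituting N_2 = 583 - 0.642N_1 into the first: N_1(1 - 0.153·0.642) = 755 - 0.153·583.
So N_1* = 666/0.902 = 738, and then N_2* = 583 - 0.642·738 = 109.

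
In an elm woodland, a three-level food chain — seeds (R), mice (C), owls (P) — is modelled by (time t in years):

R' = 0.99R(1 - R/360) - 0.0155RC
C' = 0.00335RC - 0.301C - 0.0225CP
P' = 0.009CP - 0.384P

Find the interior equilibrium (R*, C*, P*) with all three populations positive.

R* ≈ 120, C* ≈ 42.7, P* ≈ 4.42

From dP/dt = 0: 0.009C* = 0.384, so C* = 42.7.
From dR/dt = 0: 0.99(1 - R*/360) = 0.0155·42.7, giving R* = 360·(1 - 0.668) = 120.
From dC/dt = 0: 0.00335·120 - 0.301 = 0.0225P*, so P* = 0.0994/0.0225 = 4.42.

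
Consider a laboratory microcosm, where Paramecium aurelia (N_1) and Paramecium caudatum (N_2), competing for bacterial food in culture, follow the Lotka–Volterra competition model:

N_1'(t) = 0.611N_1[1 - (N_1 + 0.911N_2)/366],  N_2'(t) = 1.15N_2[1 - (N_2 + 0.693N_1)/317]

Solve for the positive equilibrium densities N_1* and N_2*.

N_1* ≈ 209, N_2* ≈ 172

Setting both brackets to zero gives the nullclines N_1 + 0.911N_2 = 366 and 0.693N_1 + N_2 = 317.
Substituting N_2 = 317 - 0.693N_1 into the first: N_1(1 - 0.911·0.693) = 366 - 0.911·317.
So N_1* = 77.2/0.369 = 209, and then N_2* = 317 - 0.693·209 = 172.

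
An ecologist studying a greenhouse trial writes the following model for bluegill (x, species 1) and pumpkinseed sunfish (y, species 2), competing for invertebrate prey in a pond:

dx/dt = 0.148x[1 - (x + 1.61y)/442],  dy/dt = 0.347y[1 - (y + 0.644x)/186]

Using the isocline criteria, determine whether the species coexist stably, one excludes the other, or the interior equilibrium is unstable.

Compare the nullcline intercepts: K1/α12 = 442/1.61 = 275 > K2 = 186; K2/α21 = 186/0.644 = 289 < K1 = 442.
Since the inequalities point opposite ways, species 1 can invade but species 2 cannot.

species 1 excludes species 2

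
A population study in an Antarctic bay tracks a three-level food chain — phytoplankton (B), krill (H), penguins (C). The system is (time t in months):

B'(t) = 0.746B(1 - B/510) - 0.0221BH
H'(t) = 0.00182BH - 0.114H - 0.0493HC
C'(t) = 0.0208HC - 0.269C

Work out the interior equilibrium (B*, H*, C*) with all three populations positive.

From dC/dt = 0: 0.0208H* = 0.269, so H* = 12.9.
From dB/dt = 0: 0.746(1 - B*/510) = 0.0221·12.9, giving B* = 510·(1 - 0.383) = 315.
From dH/dt = 0: 0.00182·315 - 0.114 = 0.0493C*, so C* = 0.459/0.0493 = 9.3.

B* ≈ 315, H* ≈ 12.9, C* ≈ 9.3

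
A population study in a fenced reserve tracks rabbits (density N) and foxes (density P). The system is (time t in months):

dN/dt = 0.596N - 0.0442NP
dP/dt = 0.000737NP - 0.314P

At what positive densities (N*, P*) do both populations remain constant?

N* ≈ 426, P* ≈ 13.5

Set dP/dt = 0 with P > 0: 0.000737N - 0.314 = 0, so N* = 0.314/0.000737 = 426.
Set dN/dt = 0 with N > 0: 0.596 - 0.0442P = 0, so P* = 0.596/0.0442 = 13.5.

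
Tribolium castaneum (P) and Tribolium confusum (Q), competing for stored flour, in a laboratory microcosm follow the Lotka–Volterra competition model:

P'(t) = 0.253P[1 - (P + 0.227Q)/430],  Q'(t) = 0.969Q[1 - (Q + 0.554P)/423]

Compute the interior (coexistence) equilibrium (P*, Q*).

P* ≈ 382, Q* ≈ 211

Setting both brackets to zero gives the nullclines P + 0.227Q = 430 and 0.554P + Q = 423.
Substituting Q = 423 - 0.554P into the first: P(1 - 0.227·0.554) = 430 - 0.227·423.
So P* = 334/0.874 = 382, and then Q* = 423 - 0.554·382 = 211.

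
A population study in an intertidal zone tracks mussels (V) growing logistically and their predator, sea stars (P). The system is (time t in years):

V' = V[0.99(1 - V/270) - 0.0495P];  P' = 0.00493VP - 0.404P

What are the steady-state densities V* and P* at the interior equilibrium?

From dP/dt = 0 with P > 0: 0.00493V* = 0.404, so V* = 81.9.
Substitute into dV/dt = 0: 0.99(1 - 81.9/270) = 0.0495P*.
The bracket is 0.696, giving P* = 0.69/0.0495 = 13.9.

V* ≈ 81.9, P* ≈ 13.9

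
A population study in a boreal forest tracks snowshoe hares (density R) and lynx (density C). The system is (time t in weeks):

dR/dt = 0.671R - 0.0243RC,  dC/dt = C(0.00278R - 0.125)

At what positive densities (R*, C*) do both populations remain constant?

R* ≈ 45, C* ≈ 27.6

Set dC/dt = 0 with C > 0: 0.00278R - 0.125 = 0, so R* = 0.125/0.00278 = 45.
Set dR/dt = 0 with R > 0: 0.671 - 0.0243C = 0, so C* = 0.671/0.0243 = 27.6.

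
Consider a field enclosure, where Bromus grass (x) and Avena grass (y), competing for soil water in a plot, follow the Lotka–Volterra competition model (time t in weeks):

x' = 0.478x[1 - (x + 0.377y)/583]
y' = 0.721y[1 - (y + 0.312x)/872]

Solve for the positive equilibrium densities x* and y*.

Setting both brackets to zero gives the nullclines x + 0.377y = 583 and 0.312x + y = 872.
Substituting y = 872 - 0.312x into the first: x(1 - 0.377·0.312) = 583 - 0.377·872.
So x* = 254/0.882 = 288, and then y* = 872 - 0.312·288 = 782.

x* ≈ 288, y* ≈ 782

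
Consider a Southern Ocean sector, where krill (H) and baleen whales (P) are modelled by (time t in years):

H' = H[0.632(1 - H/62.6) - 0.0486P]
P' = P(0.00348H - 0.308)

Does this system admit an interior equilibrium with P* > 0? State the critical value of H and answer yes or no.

The predator equation gives dP/dt > 0 only when H > 0.308/0.00348 = 88.5.
Without the predator, H → K = 62.6. Since 62.6 < 88.5, the predator cannot invade.

Threshold H = 88.5; K < 88.5, so no, the predator goes extinct.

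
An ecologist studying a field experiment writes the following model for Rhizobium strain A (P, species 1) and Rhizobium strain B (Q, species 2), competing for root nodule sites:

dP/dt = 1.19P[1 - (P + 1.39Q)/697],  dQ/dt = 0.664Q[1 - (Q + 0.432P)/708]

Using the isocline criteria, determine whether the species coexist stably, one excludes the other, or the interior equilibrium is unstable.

Compare the nullcline intercepts: K1/α12 = 697/1.39 = 501 < K2 = 708; K2/α21 = 708/0.432 = 1640 > K1 = 697.
Since the inequalities point opposite ways, species 2 can invade but species 1 cannot.

species 2 excludes species 1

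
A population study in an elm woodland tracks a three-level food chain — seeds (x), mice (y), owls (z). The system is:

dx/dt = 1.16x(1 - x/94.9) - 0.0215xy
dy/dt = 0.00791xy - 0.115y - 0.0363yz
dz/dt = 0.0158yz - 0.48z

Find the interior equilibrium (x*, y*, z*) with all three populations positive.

From dz/dt = 0: 0.0158y* = 0.48, so y* = 30.4.
From dx/dt = 0: 1.16(1 - x*/94.9) = 0.0215·30.4, giving x* = 94.9·(1 - 0.563) = 41.5.
From dy/dt = 0: 0.00791·41.5 - 0.115 = 0.0363z*, so z* = 0.213/0.0363 = 5.87.

x* ≈ 41.5, y* ≈ 30.4, z* ≈ 5.87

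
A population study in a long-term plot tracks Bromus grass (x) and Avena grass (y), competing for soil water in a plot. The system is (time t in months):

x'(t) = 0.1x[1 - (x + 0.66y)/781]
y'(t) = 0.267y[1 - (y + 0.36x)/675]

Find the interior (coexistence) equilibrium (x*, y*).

Setting both brackets to zero gives the nullclines x + 0.66y = 781 and 0.36x + y = 675.
Substituting y = 675 - 0.36x into the first: x(1 - 0.66·0.36) = 781 - 0.66·675.
So x* = 336/0.762 = 440, and then y* = 675 - 0.36·440 = 517.

x* ≈ 440, y* ≈ 517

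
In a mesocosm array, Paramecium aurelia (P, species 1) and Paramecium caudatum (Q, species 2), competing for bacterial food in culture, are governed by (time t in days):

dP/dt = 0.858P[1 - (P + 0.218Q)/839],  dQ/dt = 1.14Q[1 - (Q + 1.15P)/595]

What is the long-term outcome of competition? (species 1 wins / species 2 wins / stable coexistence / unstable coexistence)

species 1 excludes species 2

Compare the nullcline intercepts: K1/α12 = 839/0.218 = 3850 > K2 = 595; K2/α21 = 595/1.15 = 517 < K1 = 839.
Since the inequalities point opposite ways, species 1 can invade but species 2 cannot.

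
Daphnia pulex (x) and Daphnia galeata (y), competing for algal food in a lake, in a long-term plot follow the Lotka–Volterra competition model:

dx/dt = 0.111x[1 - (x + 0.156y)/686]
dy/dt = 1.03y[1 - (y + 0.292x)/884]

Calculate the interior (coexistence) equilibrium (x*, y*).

x* ≈ 574, y* ≈ 716

Setting both brackets to zero gives the nullclines x + 0.156y = 686 and 0.292x + y = 884.
Substituting y = 884 - 0.292x into the first: x(1 - 0.156·0.292) = 686 - 0.156·884.
So x* = 548/0.954 = 574, and then y* = 884 - 0.292·574 = 716.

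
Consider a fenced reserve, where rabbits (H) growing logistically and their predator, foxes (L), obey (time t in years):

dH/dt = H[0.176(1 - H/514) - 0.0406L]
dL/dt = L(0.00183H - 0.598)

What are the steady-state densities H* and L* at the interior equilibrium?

H* ≈ 327, L* ≈ 1.58

From dL/dt = 0 with L > 0: 0.00183H* = 0.598, so H* = 327.
Substitute into dH/dt = 0: 0.176(1 - 327/514) = 0.0406L*.
The bracket is 0.364, giving L* = 0.0641/0.0406 = 1.58.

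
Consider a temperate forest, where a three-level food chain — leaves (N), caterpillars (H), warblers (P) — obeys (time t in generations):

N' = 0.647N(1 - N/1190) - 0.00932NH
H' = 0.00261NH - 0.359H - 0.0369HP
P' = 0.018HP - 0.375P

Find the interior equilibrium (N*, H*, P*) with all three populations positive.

N* ≈ 833, H* ≈ 20.8, P* ≈ 49.2

From dP/dt = 0: 0.018H* = 0.375, so H* = 20.8.
From dN/dt = 0: 0.647(1 - N*/1190) = 0.00932·20.8, giving N* = 1190·(1 - 0.3) = 833.
From dH/dt = 0: 0.00261·833 - 0.359 = 0.0369P*, so P* = 1.81/0.0369 = 49.2.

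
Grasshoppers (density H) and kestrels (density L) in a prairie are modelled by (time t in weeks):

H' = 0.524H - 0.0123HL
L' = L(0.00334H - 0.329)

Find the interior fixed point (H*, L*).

H* ≈ 98.5, L* ≈ 42.6

Set dL/dt = 0 with L > 0: 0.00334H - 0.329 = 0, so H* = 0.329/0.00334 = 98.5.
Set dH/dt = 0 with H > 0: 0.524 - 0.0123L = 0, so L* = 0.524/0.0123 = 42.6.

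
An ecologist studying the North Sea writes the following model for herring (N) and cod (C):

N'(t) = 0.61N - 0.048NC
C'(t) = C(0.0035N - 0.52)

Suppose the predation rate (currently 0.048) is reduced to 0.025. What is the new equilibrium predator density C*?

At the interior fixed point, setting dN/dt = 0 with N > 0 fixes C* = (prey growth rate)/(NC coefficient) — independent of the other coefficients.
With the change, C* = 0.61/0.025 = 24.4; it rises from 12.7.

C* ≈ 24.4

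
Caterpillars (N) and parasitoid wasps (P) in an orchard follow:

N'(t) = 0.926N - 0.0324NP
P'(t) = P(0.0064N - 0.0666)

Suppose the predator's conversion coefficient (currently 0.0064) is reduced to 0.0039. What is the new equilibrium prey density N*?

N* ≈ 17.1

At the interior fixed point, setting dP/dt = 0 with P > 0 fixes N* = (predator death rate)/(NP coefficient) — independent of the other coefficients.
With the change, N* = 0.0666/0.0039 = 17.1; it rises from 10.4.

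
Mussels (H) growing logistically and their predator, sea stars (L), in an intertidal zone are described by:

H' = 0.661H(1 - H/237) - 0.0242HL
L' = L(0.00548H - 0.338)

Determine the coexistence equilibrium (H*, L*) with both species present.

From dL/dt = 0 with L > 0: 0.00548H* = 0.338, so H* = 61.7.
Substitute into dH/dt = 0: 0.661(1 - 61.7/237) = 0.0242L*.
The bracket is 0.74, giving L* = 0.489/0.0242 = 20.2.

H* ≈ 61.7, L* ≈ 20.2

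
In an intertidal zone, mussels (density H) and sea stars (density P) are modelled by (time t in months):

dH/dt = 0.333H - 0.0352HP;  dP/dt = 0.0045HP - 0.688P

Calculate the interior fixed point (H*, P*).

Set dP/dt = 0 with P > 0: 0.0045H - 0.688 = 0, so H* = 0.688/0.0045 = 153.
Set dH/dt = 0 with H > 0: 0.333 - 0.0352P = 0, so P* = 0.333/0.0352 = 9.46.

H* ≈ 153, P* ≈ 9.46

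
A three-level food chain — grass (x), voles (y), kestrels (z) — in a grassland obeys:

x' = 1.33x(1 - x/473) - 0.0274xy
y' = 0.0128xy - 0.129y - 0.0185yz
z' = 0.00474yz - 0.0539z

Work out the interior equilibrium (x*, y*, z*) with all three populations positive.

From dz/dt = 0: 0.00474y* = 0.0539, so y* = 11.4.
From dx/dt = 0: 1.33(1 - x*/473) = 0.0274·11.4, giving x* = 473·(1 - 0.234) = 362.
From dy/dt = 0: 0.0128·362 - 0.129 = 0.0185z*, so z* = 4.51/0.0185 = 244.

x* ≈ 362, y* ≈ 11.4, z* ≈ 244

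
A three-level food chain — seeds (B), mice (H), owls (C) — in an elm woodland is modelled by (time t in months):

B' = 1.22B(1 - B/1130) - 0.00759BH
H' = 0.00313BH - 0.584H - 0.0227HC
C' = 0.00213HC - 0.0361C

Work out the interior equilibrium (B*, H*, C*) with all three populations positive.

B* ≈ 1010, H* ≈ 16.9, C* ≈ 114

From dC/dt = 0: 0.00213H* = 0.0361, so H* = 16.9.
From dB/dt = 0: 1.22(1 - B*/1130) = 0.00759·16.9, giving B* = 1130·(1 - 0.105) = 1010.
From dH/dt = 0: 0.00313·1010 - 0.584 = 0.0227C*, so C* = 2.58/0.0227 = 114.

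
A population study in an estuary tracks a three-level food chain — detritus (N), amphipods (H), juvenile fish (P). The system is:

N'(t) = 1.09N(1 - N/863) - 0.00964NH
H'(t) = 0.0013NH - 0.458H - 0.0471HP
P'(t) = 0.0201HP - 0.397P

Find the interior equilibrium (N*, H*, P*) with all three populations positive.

From dP/dt = 0: 0.0201H* = 0.397, so H* = 19.8.
From dN/dt = 0: 1.09(1 - N*/863) = 0.00964·19.8, giving N* = 863·(1 - 0.175) = 712.
From dH/dt = 0: 0.0013·712 - 0.458 = 0.0471P*, so P* = 0.468/0.0471 = 9.93.

N* ≈ 712, H* ≈ 19.8, P* ≈ 9.93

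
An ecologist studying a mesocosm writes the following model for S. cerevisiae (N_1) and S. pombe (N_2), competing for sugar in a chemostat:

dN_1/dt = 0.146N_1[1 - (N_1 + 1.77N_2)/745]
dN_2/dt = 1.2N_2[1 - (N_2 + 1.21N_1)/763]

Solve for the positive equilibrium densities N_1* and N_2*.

N_1* ≈ 530, N_2* ≈ 121

Setting both brackets to zero gives the nullclines N_1 + 1.77N_2 = 745 and 1.21N_1 + N_2 = 763.
Substituting N_2 = 763 - 1.21N_1 into the first: N_1(1 - 1.77·1.21) = 745 - 1.77·763.
So N_1* = -606/-1.14 = 530, and then N_2* = 763 - 1.21·530 = 121.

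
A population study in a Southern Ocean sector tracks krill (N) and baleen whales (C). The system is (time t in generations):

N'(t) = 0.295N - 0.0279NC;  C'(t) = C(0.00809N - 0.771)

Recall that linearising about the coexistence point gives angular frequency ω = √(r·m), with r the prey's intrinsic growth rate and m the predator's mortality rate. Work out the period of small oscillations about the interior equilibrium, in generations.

T ≈ 13.2 generations

Here r = 0.295 and m = 0.771, so r·m = 0.227.
ω = √0.227 = 0.477 per generation, hence T = 2π/ω ≈ 13.2 generations.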